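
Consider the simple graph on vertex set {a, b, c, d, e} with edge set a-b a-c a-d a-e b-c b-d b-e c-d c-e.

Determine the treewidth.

A width-3 tree decomposition is:
Bags: B1 = {a, b, c, e}  B2 = {a, b, c, d}
Tree: B1–B2
Every bag has size at most 4, so the width is 4 − 1 = 3 and tw(G) ≤ 3. On the other hand G contains the 4-clique {a, b, c, d}. A clique must lie in a single bag of any decomposition, so no decomposition can have width below 3. Hence tw(G) = 3 exactly.

3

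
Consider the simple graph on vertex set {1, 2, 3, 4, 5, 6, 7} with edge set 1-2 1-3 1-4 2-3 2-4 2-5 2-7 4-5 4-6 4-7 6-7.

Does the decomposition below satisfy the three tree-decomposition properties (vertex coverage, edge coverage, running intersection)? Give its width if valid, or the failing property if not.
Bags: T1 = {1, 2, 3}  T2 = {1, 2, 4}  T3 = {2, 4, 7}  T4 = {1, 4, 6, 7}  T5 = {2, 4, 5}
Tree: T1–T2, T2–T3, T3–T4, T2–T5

No — bags containing vertex 1 are not connected in the tree.

A tree decomposition must satisfy three properties: every vertex lies in some bag; for every edge, both endpoints lie together in some bag; and for every vertex, the bags containing it form a connected subtree. Here bags containing vertex 1 are not connected in the tree, so the decomposition is invalid.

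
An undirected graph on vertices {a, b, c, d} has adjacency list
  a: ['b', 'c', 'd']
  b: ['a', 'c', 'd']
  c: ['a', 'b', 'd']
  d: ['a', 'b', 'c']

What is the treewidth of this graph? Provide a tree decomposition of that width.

A single bag containing all 4 vertices is trivially a valid decomposition of width 3. On the other hand G contains the 4-clique {a, b, c, d}. A clique must lie in a single bag of any decomposition, so no decomposition can have width below 3. Therefore the treewidth is 3.

Treewidth 3.
One optimal decomposition is:
Bags: B1 = {a, b, c, d}
Tree: (single bag)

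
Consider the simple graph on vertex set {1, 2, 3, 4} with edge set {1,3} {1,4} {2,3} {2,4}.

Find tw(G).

A width-2 tree decomposition is:
Bags: B1 = {1, 2, 3}  B2 = {1, 2, 4}
Tree: B1–B2
Every bag has size at most 3, so the width is 3 − 1 = 2 and tw(G) ≤ 2. For the lower bound, G contains the cycle 1–3–2–4–1, so G is not a forest; only forests have treewidth ≤ 1, hence tw(G) ≥ 2. Hence tw(G) = 2 exactly.

2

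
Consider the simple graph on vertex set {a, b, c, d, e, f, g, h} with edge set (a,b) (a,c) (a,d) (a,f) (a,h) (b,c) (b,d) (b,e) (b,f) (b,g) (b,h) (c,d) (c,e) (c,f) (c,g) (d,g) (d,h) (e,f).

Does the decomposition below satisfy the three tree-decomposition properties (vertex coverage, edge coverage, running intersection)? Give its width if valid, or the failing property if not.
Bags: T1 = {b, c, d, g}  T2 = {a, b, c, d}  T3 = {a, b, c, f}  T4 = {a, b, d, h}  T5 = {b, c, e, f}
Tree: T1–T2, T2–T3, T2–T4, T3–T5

Vertex coverage: the bags together contain {a, b, c, d, e, f, g, h}, the full vertex set. Edge coverage: each edge of G has both endpoints in at least one bag. Running intersection: for every vertex, the bags containing it form a connected subtree. All three properties hold, so this is a valid tree decomposition of width max|bag| − 1 = 3, and hence tw(G) ≤ 3.

Yes; width 3.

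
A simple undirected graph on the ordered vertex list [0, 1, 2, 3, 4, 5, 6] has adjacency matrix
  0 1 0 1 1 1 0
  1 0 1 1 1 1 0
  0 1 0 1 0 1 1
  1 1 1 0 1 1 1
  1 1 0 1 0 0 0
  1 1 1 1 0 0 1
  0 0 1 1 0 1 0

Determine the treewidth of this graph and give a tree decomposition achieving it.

Treewidth 3.
One optimal decomposition is:
Bags: B1 = {1, 2, 3, 5}  B2 = {0, 1, 3, 5}  B3 = {0, 1, 3, 4}  B4 = {2, 3, 5, 6}
Tree: B1–B2, B2–B3, B1–B4

The largest bag has 4 vertices, giving width 3; this decomposition certifies tw(G) ≤ 3. On the other hand G contains the 4-clique {0, 1, 3, 4}. A clique must lie in a single bag of any decomposition, so no decomposition can have width below 3. Therefore the treewidth is 3.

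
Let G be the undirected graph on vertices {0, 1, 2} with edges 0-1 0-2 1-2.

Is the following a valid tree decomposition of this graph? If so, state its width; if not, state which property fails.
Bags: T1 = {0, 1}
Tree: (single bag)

No — vertex 2 appears in no bag.

A tree decomposition must satisfy three properties: every vertex lies in some bag; for every edge, both endpoints lie together in some bag; and for every vertex, the bags containing it form a connected subtree. Here vertex 2 appears in no bag, so the decomposition is invalid.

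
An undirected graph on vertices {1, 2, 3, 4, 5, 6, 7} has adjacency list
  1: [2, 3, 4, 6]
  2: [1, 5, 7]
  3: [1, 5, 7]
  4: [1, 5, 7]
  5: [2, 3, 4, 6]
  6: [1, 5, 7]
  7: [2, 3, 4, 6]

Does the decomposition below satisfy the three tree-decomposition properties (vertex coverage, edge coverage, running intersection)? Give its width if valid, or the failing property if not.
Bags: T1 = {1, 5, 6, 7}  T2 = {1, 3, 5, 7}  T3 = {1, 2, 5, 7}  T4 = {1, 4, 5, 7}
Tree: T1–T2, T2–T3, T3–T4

Every vertex of G appears in some bag (union = {1, 2, 3, 4, 5, 6, 7}); every edge is covered by a bag; and for each vertex v the set of bags containing v is connected in the bag tree. The decomposition is therefore valid. The largest bag has 4 vertices, so the width is 3.

Yes; width 3.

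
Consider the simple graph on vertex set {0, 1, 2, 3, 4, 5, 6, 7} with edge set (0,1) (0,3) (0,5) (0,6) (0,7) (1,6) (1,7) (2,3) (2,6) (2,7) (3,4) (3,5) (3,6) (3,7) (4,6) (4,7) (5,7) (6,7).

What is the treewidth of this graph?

A width-3 tree decomposition is:
Bags: B1 = {0, 3, 6, 7}  B2 = {2, 3, 6, 7}  B3 = {0, 3, 5, 7}  B4 = {3, 4, 6, 7}  B5 = {0, 1, 6, 7}
Tree: B1–B2, B1–B3, B2–B4, B1–B5
Every bag has size at most 4, so the width is 4 − 1 = 3 and tw(G) ≤ 3. Conversely, {0, 1, 6, 7} is a clique of size 4, and the vertices of any clique must share a bag in every tree decomposition; so some bag has ≥ 4 vertices and tw(G) ≥ 3. Therefore the treewidth is 3.

3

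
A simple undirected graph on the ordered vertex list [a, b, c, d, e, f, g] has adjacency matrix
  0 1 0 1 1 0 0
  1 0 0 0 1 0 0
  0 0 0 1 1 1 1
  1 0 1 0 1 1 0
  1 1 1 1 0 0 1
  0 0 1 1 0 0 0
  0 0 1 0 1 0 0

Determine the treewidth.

A width-2 tree decomposition is:
Bags: B1 = {c, d, e}  B2 = {c, d, f}  B3 = {a, d, e}  B4 = {c, e, g}  B5 = {a, b, e}
Tree: B1–B2, B1–B3, B1–B4, B3–B5
Each bag holds 3 vertices, so the decomposition has width 2, which upper-bounds the treewidth. Conversely, {c, d, e} is a clique of size 3, and the vertices of any clique must share a bag in every tree decomposition; so some bag has ≥ 3 vertices and tw(G) ≥ 2. The upper and lower bounds meet at 2, so that is the treewidth.

2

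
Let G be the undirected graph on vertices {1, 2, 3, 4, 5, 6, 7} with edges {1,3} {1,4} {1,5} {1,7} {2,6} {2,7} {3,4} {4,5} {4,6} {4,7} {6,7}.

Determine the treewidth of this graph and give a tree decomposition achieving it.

The largest bag has 3 vertices, giving width 2; this decomposition certifies tw(G) ≤ 2. Conversely, {2, 6, 7} is a clique of size 3, and the vertices of any clique must share a bag in every tree decomposition; so some bag has ≥ 3 vertices and tw(G) ≥ 2. Therefore the treewidth is 2.

Treewidth 2.
One such decomposition:
Bags: B1 = {4, 6, 7}  B2 = {1, 4, 7}  B3 = {1, 4, 5}  B4 = {2, 6, 7}  B5 = {1, 3, 4}
Tree: B1–B2, B2–B3, B1–B4, B3–B5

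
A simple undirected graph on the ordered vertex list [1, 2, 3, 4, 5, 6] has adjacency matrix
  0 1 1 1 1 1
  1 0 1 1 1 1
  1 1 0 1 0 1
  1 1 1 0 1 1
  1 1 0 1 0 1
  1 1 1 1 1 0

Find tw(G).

4

A width-4 tree decomposition is:
Bags: B1 = {1, 2, 3, 4, 6}  B2 = {1, 2, 4, 5, 6}
Tree: B1–B2
The largest bag has 5 vertices, giving width 4; this decomposition certifies tw(G) ≤ 4. For the lower bound, the 5 vertices {1, 2, 3, 4, 6} are pairwise adjacent, and any tree decomposition puts a clique entirely inside one bag — forcing width ≥ 4. Combining the bounds, tw(G) = 4.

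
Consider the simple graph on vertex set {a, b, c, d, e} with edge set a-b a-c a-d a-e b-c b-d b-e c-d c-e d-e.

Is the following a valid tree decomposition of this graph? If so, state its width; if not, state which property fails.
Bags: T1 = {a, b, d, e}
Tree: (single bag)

A tree decomposition must satisfy three properties: every vertex lies in some bag; for every edge, both endpoints lie together in some bag; and for every vertex, the bags containing it form a connected subtree. Here vertex c appears in no bag, so the decomposition is invalid.

No — vertex c appears in no bag.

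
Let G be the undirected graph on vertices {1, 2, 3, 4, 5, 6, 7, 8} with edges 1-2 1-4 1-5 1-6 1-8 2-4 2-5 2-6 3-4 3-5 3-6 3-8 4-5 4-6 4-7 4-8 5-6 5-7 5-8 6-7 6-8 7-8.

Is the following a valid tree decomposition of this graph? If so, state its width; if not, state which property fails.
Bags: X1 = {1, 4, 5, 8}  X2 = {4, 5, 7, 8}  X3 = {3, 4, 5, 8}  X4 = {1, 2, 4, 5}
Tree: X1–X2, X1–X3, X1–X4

No — vertex 6 appears in no bag.

A tree decomposition must satisfy three properties: every vertex lies in some bag; for every edge, both endpoints lie together in some bag; and for every vertex, the bags containing it form a connected subtree. Here vertex 6 appears in no bag, so the decomposition is invalid.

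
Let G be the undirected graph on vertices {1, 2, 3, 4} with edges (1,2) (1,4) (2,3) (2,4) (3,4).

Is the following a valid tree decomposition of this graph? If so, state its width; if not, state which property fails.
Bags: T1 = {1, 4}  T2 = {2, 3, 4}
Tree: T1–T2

No — edge (2,1) lies in no bag.

A tree decomposition must satisfy three properties: every vertex lies in some bag; for every edge, both endpoints lie together in some bag; and for every vertex, the bags containing it form a connected subtree. Here edge (2,1) lies in no bag, so the decomposition is invalid.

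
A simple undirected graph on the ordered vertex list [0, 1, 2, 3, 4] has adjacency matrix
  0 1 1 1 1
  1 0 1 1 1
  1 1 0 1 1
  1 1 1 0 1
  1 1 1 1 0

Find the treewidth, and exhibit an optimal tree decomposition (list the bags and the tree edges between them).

Treewidth 4.
Bags: B1 = {0, 1, 2, 3, 4}
Tree: (single bag)

With just one bag of size 5, the width is 5 − 1 = 4, so tw(G) ≤ 4. Conversely, {0, 1, 2, 3, 4} is a clique of size 5, and the vertices of any clique must share a bag in every tree decomposition; so some bag has ≥ 5 vertices and tw(G) ≥ 4. Therefore the treewidth is 4.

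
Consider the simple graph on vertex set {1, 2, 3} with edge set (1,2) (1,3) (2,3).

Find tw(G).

2

A width-2 tree decomposition is:
Bags: B1 = {1, 2, 3}
Tree: (single bag)
With just one bag of size 3, the width is 3 − 1 = 2, so tw(G) ≤ 2. Conversely, {1, 2, 3} is a clique of size 3, and the vertices of any clique must share a bag in every tree decomposition; so some bag has ≥ 3 vertices and tw(G) ≥ 2. Hence tw(G) = 2 exactly.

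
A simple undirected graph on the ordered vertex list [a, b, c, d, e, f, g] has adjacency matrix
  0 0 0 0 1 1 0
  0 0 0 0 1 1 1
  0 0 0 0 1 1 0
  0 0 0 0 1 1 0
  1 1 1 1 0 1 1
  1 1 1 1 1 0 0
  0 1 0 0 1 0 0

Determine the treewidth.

A width-2 tree decomposition is:
Bags: B1 = {d, e, f}  B2 = {c, e, f}  B3 = {b, e, f}  B4 = {a, e, f}  B5 = {b, e, g}
Tree: B1–B2, B1–B3, B3–B4, B3–B5
Each bag holds 3 vertices, so the decomposition has width 2, which upper-bounds the treewidth. Conversely, {b, e, g} is a clique of size 3, and the vertices of any clique must share a bag in every tree decomposition; so some bag has ≥ 3 vertices and tw(G) ≥ 2. The upper and lower bounds meet at 2, so that is the treewidth.

2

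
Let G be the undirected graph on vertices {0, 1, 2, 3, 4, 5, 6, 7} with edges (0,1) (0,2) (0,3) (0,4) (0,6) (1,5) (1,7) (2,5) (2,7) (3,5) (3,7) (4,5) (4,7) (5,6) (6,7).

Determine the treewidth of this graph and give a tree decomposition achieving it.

The largest bag has 4 vertices, giving width 3; this decomposition certifies tw(G) ≤ 3. For the lower bound: the 4 vertex sets {1,7}, {2,5}, {0}, {6} are disjoint, each induces a connected subgraph, and every pair is joined by at least one edge of G. Contracting each set to a single vertex therefore yields K_{4} as a minor, and since treewidth is minor-monotone, tw(G) ≥ tw(K_{4}) = 3. Therefore the treewidth is 3.

Treewidth 3.
One optimal decomposition is:
Bags: B1 = {0, 1, 5, 7}  B2 = {0, 2, 5, 7}  B3 = {0, 5, 6, 7}  B4 = {0, 3, 5, 7}  B5 = {0, 4, 5, 7}
Tree: B1–B2, B2–B3, B3–B4, B4–B5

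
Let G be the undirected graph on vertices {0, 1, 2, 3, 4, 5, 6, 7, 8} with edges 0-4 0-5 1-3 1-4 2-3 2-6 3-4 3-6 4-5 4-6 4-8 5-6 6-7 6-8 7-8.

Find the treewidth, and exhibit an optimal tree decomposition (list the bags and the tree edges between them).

Treewidth 2.
One optimal decomposition is:
Bags: B1 = {4, 5, 6}  B2 = {0, 4, 5}  B3 = {3, 4, 6}  B4 = {1, 3, 4}  B5 = {2, 3, 6}  B6 = {4, 6, 8}  B7 = {6, 7, 8}
Tree: B1–B2, B1–B3, B3–B4, B3–B5, B1–B6, B6–B7

Each bag holds 3 vertices, so the decomposition has width 2, which upper-bounds the treewidth. For the lower bound, the 3 vertices {2, 3, 6} are pairwise adjacent, and any tree decomposition puts a clique entirely inside one bag — forcing width ≥ 2. Hence tw(G) = 2 exactly.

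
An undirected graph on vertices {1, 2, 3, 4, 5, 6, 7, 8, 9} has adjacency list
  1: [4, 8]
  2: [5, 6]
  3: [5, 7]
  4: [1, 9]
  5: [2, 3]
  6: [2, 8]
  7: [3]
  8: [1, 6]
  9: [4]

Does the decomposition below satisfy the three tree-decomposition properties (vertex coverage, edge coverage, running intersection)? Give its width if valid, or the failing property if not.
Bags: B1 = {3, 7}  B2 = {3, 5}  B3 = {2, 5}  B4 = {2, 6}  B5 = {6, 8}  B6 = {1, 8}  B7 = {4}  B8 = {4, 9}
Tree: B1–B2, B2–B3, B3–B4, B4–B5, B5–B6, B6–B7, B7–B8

A tree decomposition must satisfy three properties: every vertex lies in some bag; for every edge, both endpoints lie together in some bag; and for every vertex, the bags containing it form a connected subtree. Here edge (1,4) lies in no bag, so the decomposition is invalid.

No — edge (1,4) lies in no bag.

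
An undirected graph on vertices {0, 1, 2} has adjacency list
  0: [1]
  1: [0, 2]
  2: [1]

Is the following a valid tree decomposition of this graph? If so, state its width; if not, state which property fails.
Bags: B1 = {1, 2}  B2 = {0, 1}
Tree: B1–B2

Yes; width 1.

Vertex coverage: the bags together contain {0, 1, 2}, the full vertex set. Edge coverage: each edge of G has both endpoints in at least one bag. Running intersection: for every vertex, the bags containing it form a connected subtree. All three properties hold, so this is a valid tree decomposition of width max|bag| − 1 = 1, and hence tw(G) ≤ 1.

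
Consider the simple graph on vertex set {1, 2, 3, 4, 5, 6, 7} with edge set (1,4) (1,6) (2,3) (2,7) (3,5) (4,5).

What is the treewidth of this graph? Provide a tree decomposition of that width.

Treewidth 1.
One such decomposition:
Bags: B1 = {1, 6}  B2 = {1, 4}  B3 = {4, 5}  B4 = {3, 5}  B5 = {2, 3}  B6 = {2, 7}
Tree: B1–B2, B2–B3, B3–B4, B4–B5, B5–B6

The largest bag has 2 vertices, giving width 1; this decomposition certifies tw(G) ≤ 1. Since G has at least one edge (e.g. 6–1), it is not an edgeless graph, so tw(G) ≥ 1. Combining the bounds, tw(G) = 1.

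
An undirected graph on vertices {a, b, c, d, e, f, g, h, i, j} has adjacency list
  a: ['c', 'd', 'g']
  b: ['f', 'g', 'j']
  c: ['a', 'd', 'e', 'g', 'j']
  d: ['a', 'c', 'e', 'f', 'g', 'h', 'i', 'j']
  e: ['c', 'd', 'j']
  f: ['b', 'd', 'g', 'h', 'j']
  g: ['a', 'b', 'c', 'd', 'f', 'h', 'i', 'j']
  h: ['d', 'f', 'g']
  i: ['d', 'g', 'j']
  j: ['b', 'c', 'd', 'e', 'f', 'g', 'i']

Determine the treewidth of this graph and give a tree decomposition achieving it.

The largest bag has 4 vertices, giving width 3; this decomposition certifies tw(G) ≤ 3. For the lower bound, the 4 vertices {c, d, g, j} are pairwise adjacent, and any tree decomposition puts a clique entirely inside one bag — forcing width ≥ 3. Therefore the treewidth is 3.

Treewidth 3.
One optimal decomposition is:
Bags: B1 = {d, g, i, j}  B2 = {c, d, g, j}  B3 = {d, f, g, j}  B4 = {d, f, g, h}  B5 = {b, f, g, j}  B6 = {a, c, d, g}  B7 = {c, d, e, j}
Tree: B1–B2, B2–B3, B3–B4, B3–B5, B2–B6, B2–B7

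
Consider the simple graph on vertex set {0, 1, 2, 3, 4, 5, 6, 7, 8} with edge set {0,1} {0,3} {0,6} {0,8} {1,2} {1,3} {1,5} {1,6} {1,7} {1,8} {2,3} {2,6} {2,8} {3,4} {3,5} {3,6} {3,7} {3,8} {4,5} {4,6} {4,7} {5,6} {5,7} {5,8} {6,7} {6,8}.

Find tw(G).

A width-4 tree decomposition is:
Bags: B1 = {1, 3, 5, 6, 7}  B2 = {1, 3, 5, 6, 8}  B3 = {1, 2, 3, 6, 8}  B4 = {0, 1, 3, 6, 8}  B5 = {3, 4, 5, 6, 7}
Tree: B1–B2, B2–B3, B3–B4, B1–B5
The largest bag has 5 vertices, giving width 4; this decomposition certifies tw(G) ≤ 4. For the lower bound, the 5 vertices {0, 1, 3, 6, 8} are pairwise adjacent, and any tree decomposition puts a clique entirely inside one bag — forcing width ≥ 4. The upper and lower bounds meet at 4, so that is the treewidth.

4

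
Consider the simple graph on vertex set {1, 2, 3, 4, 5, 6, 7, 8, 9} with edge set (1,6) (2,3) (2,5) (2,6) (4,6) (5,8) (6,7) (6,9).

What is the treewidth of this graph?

1

A width-1 tree decomposition is:
Bags: B1 = {6, 7}  B2 = {2, 6}  B3 = {1, 6}  B4 = {2, 3}  B5 = {2, 5}  B6 = {6, 9}  B7 = {4, 6}  B8 = {5, 8}
Tree: B1–B2, B2–B3, B2–B4, B2–B5, B1–B6, B3–B7, B5–B8
Every bag has size at most 2, so the width is 2 − 1 = 1 and tw(G) ≤ 1. Any graph with an edge has treewidth ≥ 1, and G has the edge 6–7. Hence tw(G) = 1 exactly.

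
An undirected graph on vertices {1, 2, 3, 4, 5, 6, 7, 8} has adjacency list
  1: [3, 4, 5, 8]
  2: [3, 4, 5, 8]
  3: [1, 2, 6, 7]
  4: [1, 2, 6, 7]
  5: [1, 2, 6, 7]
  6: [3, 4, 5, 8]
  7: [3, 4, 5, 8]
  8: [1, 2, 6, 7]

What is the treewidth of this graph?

4

A width-4 tree decomposition is:
Bags: B1 = {3, 4, 5, 7, 8}  B2 = {3, 4, 5, 6, 8}  B3 = {2, 3, 4, 5, 8}  B4 = {1, 3, 4, 5, 8}
Tree: B1–B2, B2–B3, B3–B4
Every bag has size at most 5, so the width is 5 − 1 = 4 and tw(G) ≤ 4. For the lower bound: the 5 vertex sets {7,8}, {3,6}, {2,5}, {4}, {1} are disjoint, each induces a connected subgraph, and every pair is joined by at least one edge of G. Contracting each set to a single vertex therefore yields K_{5} as a minor, and since treewidth is minor-monotone, tw(G) ≥ tw(K_{5}) = 4. The upper and lower bounds meet at 4, so that is the treewidth.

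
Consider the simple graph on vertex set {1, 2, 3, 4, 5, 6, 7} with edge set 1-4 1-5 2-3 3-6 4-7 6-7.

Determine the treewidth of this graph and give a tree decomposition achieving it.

Each bag holds 2 vertices, so the decomposition has width 1, which upper-bounds the treewidth. Since G has at least one edge (e.g. 5–1), it is not an edgeless graph, so tw(G) ≥ 1. The upper and lower bounds meet at 1, so that is the treewidth.

Treewidth 1.
One such decomposition:
Bags: B1 = {1, 5}  B2 = {1, 4}  B3 = {4, 7}  B4 = {6, 7}  B5 = {3, 6}  B6 = {2, 3}
Tree: B1–B2, B2–B3, B3–B4, B4–B5, B5–B6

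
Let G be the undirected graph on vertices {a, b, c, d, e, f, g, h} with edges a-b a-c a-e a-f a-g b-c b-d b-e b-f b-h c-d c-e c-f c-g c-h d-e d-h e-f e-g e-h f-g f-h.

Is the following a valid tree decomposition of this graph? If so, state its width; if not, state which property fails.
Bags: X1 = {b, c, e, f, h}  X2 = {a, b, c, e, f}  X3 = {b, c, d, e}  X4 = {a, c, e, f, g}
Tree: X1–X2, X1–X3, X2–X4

No — edge (h,d) lies in no bag.

A tree decomposition must satisfy three properties: every vertex lies in some bag; for every edge, both endpoints lie together in some bag; and for every vertex, the bags containing it form a connected subtree. Here edge (h,d) lies in no bag, so the decomposition is invalid.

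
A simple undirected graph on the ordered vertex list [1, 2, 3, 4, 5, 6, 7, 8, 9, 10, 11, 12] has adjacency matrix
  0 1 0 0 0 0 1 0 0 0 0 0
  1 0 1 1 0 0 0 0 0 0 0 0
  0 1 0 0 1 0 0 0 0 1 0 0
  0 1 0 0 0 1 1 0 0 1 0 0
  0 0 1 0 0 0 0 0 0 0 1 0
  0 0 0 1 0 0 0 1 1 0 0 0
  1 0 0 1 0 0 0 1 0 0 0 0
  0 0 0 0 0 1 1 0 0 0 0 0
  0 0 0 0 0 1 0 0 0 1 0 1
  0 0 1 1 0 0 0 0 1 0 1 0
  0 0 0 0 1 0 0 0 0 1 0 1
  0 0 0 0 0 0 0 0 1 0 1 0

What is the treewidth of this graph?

A width-3 tree decomposition is:
Bags: B1 = {5, 9, 11, 12}  B2 = {5, 9, 10, 11}  B3 = {3, 5, 9, 10}  B4 = {3, 6, 9, 10}  B5 = {3, 4, 6, 10}  B6 = {2, 3, 4, 6}  B7 = {2, 4, 6, 8}  B8 = {2, 4, 7, 8}  B9 = {1, 2, 7, 8}
Tree: B1–B2, B2–B3, B3–B4, B4–B5, B5–B6, B6–B7, B7–B8, B8–B9
Each bag holds 4 vertices, so the decomposition has width 3, which upper-bounds the treewidth. For the lower bound: the 4 vertex sets {5,11,12}, {9}, {10}, {2,3,4,6} are disjoint, each induces a connected subgraph, and every pair is joined by at least one edge of G. Contracting each set to a single vertex therefore yields K_{4} as a minor, and since treewidth is minor-monotone, tw(G) ≥ tw(K_{4}) = 3. The upper and lower bounds meet at 3, so that is the treewidth.

3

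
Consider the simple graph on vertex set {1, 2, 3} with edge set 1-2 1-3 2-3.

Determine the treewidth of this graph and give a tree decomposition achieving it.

Treewidth 2.
Bags: B1 = {1, 2, 3}
Tree: (single bag)

With just one bag of size 3, the width is 3 − 1 = 2, so tw(G) ≤ 2. For the lower bound, the 3 vertices {1, 2, 3} are pairwise adjacent, and any tree decomposition puts a clique entirely inside one bag — forcing width ≥ 2. Hence tw(G) = 2 exactly.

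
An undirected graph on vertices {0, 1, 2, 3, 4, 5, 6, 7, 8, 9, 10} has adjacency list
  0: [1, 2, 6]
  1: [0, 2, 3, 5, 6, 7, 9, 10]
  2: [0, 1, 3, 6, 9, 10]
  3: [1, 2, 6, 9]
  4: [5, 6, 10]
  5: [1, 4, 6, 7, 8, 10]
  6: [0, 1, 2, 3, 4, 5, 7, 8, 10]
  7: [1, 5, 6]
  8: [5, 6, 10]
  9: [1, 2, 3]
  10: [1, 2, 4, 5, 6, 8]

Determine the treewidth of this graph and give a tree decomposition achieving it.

Each bag holds 4 vertices, so the decomposition has width 3, which upper-bounds the treewidth. For the lower bound, the 4 vertices {1, 2, 3, 9} are pairwise adjacent, and any tree decomposition puts a clique entirely inside one bag — forcing width ≥ 3. Combining the bounds, tw(G) = 3.

Treewidth 3.
One optimal decomposition is:
Bags: B1 = {1, 2, 6, 10}  B2 = {0, 1, 2, 6}  B3 = {1, 5, 6, 10}  B4 = {1, 2, 3, 6}  B5 = {1, 5, 6, 7}  B6 = {4, 5, 6, 10}  B7 = {5, 6, 8, 10}  B8 = {1, 2, 3, 9}
Tree: B1–B2, B1–B3, B2–B4, B3–B5, B3–B6, B6–B7, B4–B8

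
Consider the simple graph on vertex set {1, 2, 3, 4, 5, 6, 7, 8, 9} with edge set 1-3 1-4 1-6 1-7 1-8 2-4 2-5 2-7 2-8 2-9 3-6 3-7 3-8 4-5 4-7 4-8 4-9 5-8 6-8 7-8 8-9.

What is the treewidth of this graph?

3

A width-3 tree decomposition is:
Bags: B1 = {1, 4, 7, 8}  B2 = {2, 4, 7, 8}  B3 = {2, 4, 8, 9}  B4 = {2, 4, 5, 8}  B5 = {1, 3, 7, 8}  B6 = {1, 3, 6, 8}
Tree: B1–B2, B2–B3, B3–B4, B1–B5, B5–B6
Each bag holds 4 vertices, so the decomposition has width 3, which upper-bounds the treewidth. For the lower bound, the 4 vertices {1, 3, 6, 8} are pairwise adjacent, and any tree decomposition puts a clique entirely inside one bag — forcing width ≥ 3. Hence tw(G) = 3 exactly.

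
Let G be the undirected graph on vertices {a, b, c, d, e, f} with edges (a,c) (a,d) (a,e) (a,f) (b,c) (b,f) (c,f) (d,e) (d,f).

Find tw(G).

A width-2 tree decomposition is:
Bags: B1 = {a, d, f}  B2 = {a, d, e}  B3 = {a, c, f}  B4 = {b, c, f}
Tree: B1–B2, B1–B3, B3–B4
The largest bag has 3 vertices, giving width 2; this decomposition certifies tw(G) ≤ 2. On the other hand G contains the 3-clique {a, d, e}. A clique must lie in a single bag of any decomposition, so no decomposition can have width below 2. Therefore the treewidth is 2.

2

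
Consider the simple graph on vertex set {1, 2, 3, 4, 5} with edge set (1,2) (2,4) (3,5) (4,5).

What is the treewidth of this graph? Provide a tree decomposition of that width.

Each bag holds 2 vertices, so the decomposition has width 1, which upper-bounds the treewidth. G has an edge, so its treewidth is at least 1. Hence tw(G) = 1 exactly.

Treewidth 1.
One optimal decomposition is:
Bags: B1 = {2, 4}  B2 = {4, 5}  B3 = {1, 2}  B4 = {3, 5}
Tree: B1–B2, B1–B3, B2–B4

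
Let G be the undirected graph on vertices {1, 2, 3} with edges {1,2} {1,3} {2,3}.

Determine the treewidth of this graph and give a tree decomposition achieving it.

Treewidth 2.
One optimal decomposition is:
Bags: B1 = {1, 2, 3}
Tree: (single bag)

A single bag containing all 3 vertices is trivially a valid decomposition of width 2. On the other hand G contains the 3-clique {1, 2, 3}. A clique must lie in a single bag of any decomposition, so no decomposition can have width below 2. The upper and lower bounds meet at 2, so that is the treewidth.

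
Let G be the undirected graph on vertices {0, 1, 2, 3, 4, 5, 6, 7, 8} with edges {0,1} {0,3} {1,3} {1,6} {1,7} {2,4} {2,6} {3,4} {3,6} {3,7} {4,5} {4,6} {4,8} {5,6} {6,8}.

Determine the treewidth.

A width-2 tree decomposition is:
Bags: B1 = {1, 3, 6}  B2 = {3, 4, 6}  B3 = {2, 4, 6}  B4 = {1, 3, 7}  B5 = {4, 5, 6}  B6 = {0, 1, 3}  B7 = {4, 6, 8}
Tree: B1–B2, B2–B3, B1–B4, B3–B5, B4–B6, B2–B7
The largest bag has 3 vertices, giving width 2; this decomposition certifies tw(G) ≤ 2. On the other hand G contains the 3-clique {0, 1, 3}. A clique must lie in a single bag of any decomposition, so no decomposition can have width below 2. The upper and lower bounds meet at 2, so that is the treewidth.

2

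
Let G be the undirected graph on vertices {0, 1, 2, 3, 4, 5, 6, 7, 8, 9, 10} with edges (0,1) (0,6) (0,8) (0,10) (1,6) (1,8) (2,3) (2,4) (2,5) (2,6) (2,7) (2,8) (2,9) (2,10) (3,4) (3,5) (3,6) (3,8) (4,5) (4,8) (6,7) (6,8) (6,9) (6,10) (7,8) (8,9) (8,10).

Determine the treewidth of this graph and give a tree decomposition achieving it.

Every bag has size at most 4, so the width is 4 − 1 = 3 and tw(G) ≤ 3. Conversely, {2, 3, 4, 8} is a clique of size 4, and the vertices of any clique must share a bag in every tree decomposition; so some bag has ≥ 4 vertices and tw(G) ≥ 3. Hence tw(G) = 3 exactly.

Treewidth 3.
Bags: B1 = {2, 3, 6, 8}  B2 = {2, 6, 8, 10}  B3 = {0, 6, 8, 10}  B4 = {2, 6, 8, 9}  B5 = {0, 1, 6, 8}  B6 = {2, 3, 4, 8}  B7 = {2, 3, 4, 5}  B8 = {2, 6, 7, 8}
Tree: B1–B2, B2–B3, B2–B4, B3–B5, B1–B6, B6–B7, B1–B8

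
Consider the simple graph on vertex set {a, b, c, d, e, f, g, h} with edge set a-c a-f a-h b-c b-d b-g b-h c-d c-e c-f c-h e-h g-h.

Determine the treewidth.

A width-2 tree decomposition is:
Bags: B1 = {b, c, h}  B2 = {a, c, h}  B3 = {a, c, f}  B4 = {b, c, d}  B5 = {c, e, h}  B6 = {b, g, h}
Tree: B1–B2, B2–B3, B1–B4, B1–B5, B1–B6
The largest bag has 3 vertices, giving width 2; this decomposition certifies tw(G) ≤ 2. On the other hand G contains the 3-clique {b, g, h}. A clique must lie in a single bag of any decomposition, so no decomposition can have width below 2. Therefore the treewidth is 2.

2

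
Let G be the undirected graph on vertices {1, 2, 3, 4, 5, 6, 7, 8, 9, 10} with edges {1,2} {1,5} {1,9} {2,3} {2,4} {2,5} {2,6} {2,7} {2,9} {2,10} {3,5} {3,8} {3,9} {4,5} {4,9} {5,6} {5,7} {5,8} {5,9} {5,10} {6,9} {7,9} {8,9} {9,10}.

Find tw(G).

A width-3 tree decomposition is:
Bags: B1 = {2, 4, 5, 9}  B2 = {2, 5, 6, 9}  B3 = {2, 5, 9, 10}  B4 = {2, 3, 5, 9}  B5 = {1, 2, 5, 9}  B6 = {2, 5, 7, 9}  B7 = {3, 5, 8, 9}
Tree: B1–B2, B1–B3, B2–B4, B2–B5, B2–B6, B4–B7
Every bag has size at most 4, so the width is 4 − 1 = 3 and tw(G) ≤ 3. On the other hand G contains the 4-clique {3, 5, 8, 9}. A clique must lie in a single bag of any decomposition, so no decomposition can have width below 3. Hence tw(G) = 3 exactly.

3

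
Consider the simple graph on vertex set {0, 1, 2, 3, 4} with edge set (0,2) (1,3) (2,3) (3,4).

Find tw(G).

1

A width-1 tree decomposition is:
Bags: B1 = {2, 3}  B2 = {0, 2}  B3 = {1, 3}  B4 = {3, 4}
Tree: B1–B2, B1–B3, B1–B4
Each bag holds 2 vertices, so the decomposition has width 1, which upper-bounds the treewidth. Any graph with an edge has treewidth ≥ 1, and G has the edge 2–3. Combining the bounds, tw(G) = 1.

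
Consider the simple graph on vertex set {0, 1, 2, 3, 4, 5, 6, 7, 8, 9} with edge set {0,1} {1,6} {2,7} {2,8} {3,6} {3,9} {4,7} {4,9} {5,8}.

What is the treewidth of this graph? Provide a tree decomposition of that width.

Every bag has size at most 2, so the width is 2 − 1 = 1 and tw(G) ≤ 1. G has an edge, so its treewidth is at least 1. Therefore the treewidth is 1.

Treewidth 1.
One optimal decomposition is:
Bags: B1 = {0, 1}  B2 = {1, 6}  B3 = {3, 6}  B4 = {3, 9}  B5 = {4, 9}  B6 = {4, 7}  B7 = {2, 7}  B8 = {2, 8}  B9 = {5, 8}
Tree: B1–B2, B2–B3, B3–B4, B4–B5, B5–B6, B6–B7, B7–B8, B8–B9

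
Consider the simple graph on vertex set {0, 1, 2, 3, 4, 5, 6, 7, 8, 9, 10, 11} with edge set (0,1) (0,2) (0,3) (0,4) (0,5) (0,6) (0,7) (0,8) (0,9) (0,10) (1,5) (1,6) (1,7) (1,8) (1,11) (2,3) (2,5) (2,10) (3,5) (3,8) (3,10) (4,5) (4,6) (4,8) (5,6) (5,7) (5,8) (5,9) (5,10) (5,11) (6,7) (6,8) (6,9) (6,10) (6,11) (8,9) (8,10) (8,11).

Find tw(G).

4

A width-4 tree decomposition is:
Bags: B1 = {0, 5, 6, 8, 10}  B2 = {0, 3, 5, 8, 10}  B3 = {0, 1, 5, 6, 8}  B4 = {0, 1, 5, 6, 7}  B5 = {0, 4, 5, 6, 8}  B6 = {0, 2, 3, 5, 10}  B7 = {1, 5, 6, 8, 11}  B8 = {0, 5, 6, 8, 9}
Tree: B1–B2, B1–B3, B3–B4, B3–B5, B2–B6, B3–B7, B1–B8
The largest bag has 5 vertices, giving width 4; this decomposition certifies tw(G) ≤ 4. On the other hand G contains the 5-clique {0, 2, 3, 5, 10}. A clique must lie in a single bag of any decomposition, so no decomposition can have width below 4. Hence tw(G) = 4 exactly.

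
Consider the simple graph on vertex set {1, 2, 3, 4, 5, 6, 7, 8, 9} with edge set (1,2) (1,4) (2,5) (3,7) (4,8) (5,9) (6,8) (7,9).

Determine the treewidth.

1

A width-1 tree decomposition is:
Bags: B1 = {3, 7}  B2 = {7, 9}  B3 = {5, 9}  B4 = {2, 5}  B5 = {1, 2}  B6 = {1, 4}  B7 = {4, 8}  B8 = {6, 8}
Tree: B1–B2, B2–B3, B3–B4, B4–B5, B5–B6, B6–B7, B7–B8
The largest bag has 2 vertices, giving width 1; this decomposition certifies tw(G) ≤ 1. Since G has at least one edge (e.g. 3–7), it is not an edgeless graph, so tw(G) ≥ 1. Therefore the treewidth is 1.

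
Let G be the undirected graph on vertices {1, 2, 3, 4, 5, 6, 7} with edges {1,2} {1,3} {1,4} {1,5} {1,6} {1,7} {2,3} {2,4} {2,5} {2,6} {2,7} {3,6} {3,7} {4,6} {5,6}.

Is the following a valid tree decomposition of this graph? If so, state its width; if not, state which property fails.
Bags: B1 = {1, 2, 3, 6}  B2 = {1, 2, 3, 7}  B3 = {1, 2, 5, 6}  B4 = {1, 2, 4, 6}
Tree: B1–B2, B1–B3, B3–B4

Yes; width 3.

Checking the three conditions: (i) the bags cover all of {1, 2, 3, 4, 5, 6, 7}; (ii) for each edge, some bag contains both endpoints; (iii) the bags containing any fixed vertex form a subtree. All hold, so the decomposition is valid with width 4 − 1 = 3.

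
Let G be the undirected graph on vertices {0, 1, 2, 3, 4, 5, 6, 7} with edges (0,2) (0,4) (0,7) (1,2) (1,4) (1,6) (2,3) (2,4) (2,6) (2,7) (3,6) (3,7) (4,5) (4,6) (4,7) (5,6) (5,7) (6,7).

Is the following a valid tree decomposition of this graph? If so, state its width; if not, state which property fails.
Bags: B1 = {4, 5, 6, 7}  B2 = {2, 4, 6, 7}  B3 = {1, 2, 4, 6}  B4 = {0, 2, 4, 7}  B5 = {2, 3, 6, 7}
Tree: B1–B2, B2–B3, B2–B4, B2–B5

Yes; width 3.

Every vertex of G appears in some bag (union = {0, 1, 2, 3, 4, 5, 6, 7}); every edge is covered by a bag; and for each vertex v the set of bags containing v is connected in the bag tree. The decomposition is therefore valid. The largest bag has 4 vertices, so the width is 3.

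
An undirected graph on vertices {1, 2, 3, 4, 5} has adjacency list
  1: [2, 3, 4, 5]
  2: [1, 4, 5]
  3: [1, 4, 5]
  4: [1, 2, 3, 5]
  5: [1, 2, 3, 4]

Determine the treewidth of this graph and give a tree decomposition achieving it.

Treewidth 3.
One optimal decomposition is:
Bags: B1 = {1, 2, 4, 5}  B2 = {1, 3, 4, 5}
Tree: B1–B2

Every bag has size at most 4, so the width is 4 − 1 = 3 and tw(G) ≤ 3. Conversely, {1, 2, 4, 5} is a clique of size 4, and the vertices of any clique must share a bag in every tree decomposition; so some bag has ≥ 4 vertices and tw(G) ≥ 3. Therefore the treewidth is 3.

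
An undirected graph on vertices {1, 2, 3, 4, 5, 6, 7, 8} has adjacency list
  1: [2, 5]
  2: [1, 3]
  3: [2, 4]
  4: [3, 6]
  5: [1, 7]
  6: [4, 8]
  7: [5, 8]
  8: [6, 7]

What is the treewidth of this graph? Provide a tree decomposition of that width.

Each bag holds 3 vertices, so the decomposition has width 2, which upper-bounds the treewidth. Since 2–3–4–6–8–7–5–1–2 is a cycle in G, G is not acyclic. Forests are exactly the graphs of treewidth ≤ 1, so tw(G) ≥ 2. Combining the bounds, tw(G) = 2.

Treewidth 2.
Bags: B1 = {2, 3, 4}  B2 = {2, 4, 6}  B3 = {2, 6, 8}  B4 = {2, 7, 8}  B5 = {2, 5, 7}  B6 = {1, 2, 5}
Tree: B1–B2, B2–B3, B3–B4, B4–B5, B5–B6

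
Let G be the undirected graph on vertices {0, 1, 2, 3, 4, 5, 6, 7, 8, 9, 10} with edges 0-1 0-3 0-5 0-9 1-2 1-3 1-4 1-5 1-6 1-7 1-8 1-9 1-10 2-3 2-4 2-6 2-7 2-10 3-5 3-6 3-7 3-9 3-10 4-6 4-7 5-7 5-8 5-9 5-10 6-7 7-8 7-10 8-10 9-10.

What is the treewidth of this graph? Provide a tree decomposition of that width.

Treewidth 4.
One such decomposition:
Bags: B1 = {1, 2, 3, 7, 10}  B2 = {1, 2, 3, 6, 7}  B3 = {1, 3, 5, 7, 10}  B4 = {1, 2, 4, 6, 7}  B5 = {1, 3, 5, 9, 10}  B6 = {0, 1, 3, 5, 9}  B7 = {1, 5, 7, 8, 10}
Tree: B1–B2, B1–B3, B2–B4, B3–B5, B5–B6, B3–B7

The largest bag has 5 vertices, giving width 4; this decomposition certifies tw(G) ≤ 4. On the other hand G contains the 5-clique {1, 5, 7, 8, 10}. A clique must lie in a single bag of any decomposition, so no decomposition can have width below 4. The upper and lower bounds meet at 4, so that is the treewidth.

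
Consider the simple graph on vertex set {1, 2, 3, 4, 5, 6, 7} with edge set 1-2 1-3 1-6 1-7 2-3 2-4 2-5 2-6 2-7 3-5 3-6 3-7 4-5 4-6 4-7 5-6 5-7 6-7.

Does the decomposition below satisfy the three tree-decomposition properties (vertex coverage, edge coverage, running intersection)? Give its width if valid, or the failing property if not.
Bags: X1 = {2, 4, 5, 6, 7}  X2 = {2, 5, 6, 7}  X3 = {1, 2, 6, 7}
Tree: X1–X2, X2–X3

A tree decomposition must satisfy three properties: every vertex lies in some bag; for every edge, both endpoints lie together in some bag; and for every vertex, the bags containing it form a connected subtree. Here vertex 3 appears in no bag, so the decomposition is invalid.

No — vertex 3 appears in no bag.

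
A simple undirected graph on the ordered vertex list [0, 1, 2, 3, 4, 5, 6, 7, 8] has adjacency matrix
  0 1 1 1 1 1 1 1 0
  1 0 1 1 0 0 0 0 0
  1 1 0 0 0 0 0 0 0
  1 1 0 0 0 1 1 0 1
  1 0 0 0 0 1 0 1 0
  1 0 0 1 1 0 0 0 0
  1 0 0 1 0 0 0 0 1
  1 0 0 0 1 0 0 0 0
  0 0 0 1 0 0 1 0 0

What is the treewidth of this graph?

A width-2 tree decomposition is:
Bags: B1 = {0, 4, 5}  B2 = {0, 3, 5}  B3 = {0, 1, 3}  B4 = {0, 1, 2}  B5 = {0, 4, 7}  B6 = {0, 3, 6}  B7 = {3, 6, 8}
Tree: B1–B2, B2–B3, B3–B4, B1–B5, B2–B6, B6–B7
Each bag holds 3 vertices, so the decomposition has width 2, which upper-bounds the treewidth. For the lower bound, the 3 vertices {0, 1, 2} are pairwise adjacent, and any tree decomposition puts a clique entirely inside one bag — forcing width ≥ 2. Therefore the treewidth is 2.

2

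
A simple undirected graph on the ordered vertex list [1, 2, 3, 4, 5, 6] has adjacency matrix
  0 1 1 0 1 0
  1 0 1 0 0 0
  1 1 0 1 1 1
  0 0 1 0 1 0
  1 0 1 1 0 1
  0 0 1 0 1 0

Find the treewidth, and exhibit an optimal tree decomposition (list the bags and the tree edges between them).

Treewidth 2.
One such decomposition:
Bags: B1 = {1, 3, 5}  B2 = {3, 5, 6}  B3 = {1, 2, 3}  B4 = {3, 4, 5}
Tree: B1–B2, B1–B3, B1–B4

Each bag holds 3 vertices, so the decomposition has width 2, which upper-bounds the treewidth. On the other hand G contains the 3-clique {1, 2, 3}. A clique must lie in a single bag of any decomposition, so no decomposition can have width below 2. Hence tw(G) = 2 exactly.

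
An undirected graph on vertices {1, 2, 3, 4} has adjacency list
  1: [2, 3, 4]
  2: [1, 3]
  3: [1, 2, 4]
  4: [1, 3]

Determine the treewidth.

2

A width-2 tree decomposition is:
Bags: B1 = {1, 3, 4}  B2 = {1, 2, 3}
Tree: B1–B2
Every bag has size at most 3, so the width is 3 − 1 = 2 and tw(G) ≤ 2. Conversely, {1, 2, 3} is a clique of size 3, and the vertices of any clique must share a bag in every tree decomposition; so some bag has ≥ 3 vertices and tw(G) ≥ 2. The upper and lower bounds meet at 2, so that is the treewidth.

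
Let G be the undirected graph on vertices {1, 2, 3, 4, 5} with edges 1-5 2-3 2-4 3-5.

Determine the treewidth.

1

A width-1 tree decomposition is:
Bags: B1 = {3, 5}  B2 = {2, 3}  B3 = {2, 4}  B4 = {1, 5}
Tree: B1–B2, B2–B3, B1–B4
The largest bag has 2 vertices, giving width 1; this decomposition certifies tw(G) ≤ 1. Since G has at least one edge (e.g. 3–5), it is not an edgeless graph, so tw(G) ≥ 1. Hence tw(G) = 1 exactly.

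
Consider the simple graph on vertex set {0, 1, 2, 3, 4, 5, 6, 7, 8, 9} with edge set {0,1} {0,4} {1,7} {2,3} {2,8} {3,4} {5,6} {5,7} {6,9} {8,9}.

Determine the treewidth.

2

A width-2 tree decomposition is:
Bags: B1 = {6, 8, 9}  B2 = {5, 6, 8}  B3 = {5, 7, 8}  B4 = {1, 7, 8}  B5 = {0, 1, 8}  B6 = {0, 4, 8}  B7 = {3, 4, 8}  B8 = {2, 3, 8}
Tree: B1–B2, B2–B3, B3–B4, B4–B5, B5–B6, B6–B7, B7–B8
Each bag holds 3 vertices, so the decomposition has width 2, which upper-bounds the treewidth. For the lower bound, G contains the cycle 8–9–6–5–7–1–0–4–3–2–8, so G is not a forest; only forests have treewidth ≤ 1, hence tw(G) ≥ 2. Combining the bounds, tw(G) = 2.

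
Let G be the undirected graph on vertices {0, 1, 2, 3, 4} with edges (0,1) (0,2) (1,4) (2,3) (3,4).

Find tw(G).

2

A width-2 tree decomposition is:
Bags: B1 = {0, 2, 3}  B2 = {0, 1, 3}  B3 = {1, 3, 4}
Tree: B1–B2, B2–B3
Each bag holds 3 vertices, so the decomposition has width 2, which upper-bounds the treewidth. Since 3–2–0–1–4–3 is a cycle in G, G is not acyclic. Forests are exactly the graphs of treewidth ≤ 1, so tw(G) ≥ 2. Therefore the treewidth is 2.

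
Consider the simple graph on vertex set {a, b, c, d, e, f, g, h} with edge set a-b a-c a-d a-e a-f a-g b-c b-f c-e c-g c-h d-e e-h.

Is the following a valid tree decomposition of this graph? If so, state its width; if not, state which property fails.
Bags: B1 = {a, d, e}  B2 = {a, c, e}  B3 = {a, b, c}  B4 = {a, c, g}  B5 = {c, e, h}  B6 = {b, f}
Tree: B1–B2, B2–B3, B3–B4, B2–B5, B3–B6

No — edge (a,f) lies in no bag.

A tree decomposition must satisfy three properties: every vertex lies in some bag; for every edge, both endpoints lie together in some bag; and for every vertex, the bags containing it form a connected subtree. Here edge (a,f) lies in no bag, so the decomposition is invalid.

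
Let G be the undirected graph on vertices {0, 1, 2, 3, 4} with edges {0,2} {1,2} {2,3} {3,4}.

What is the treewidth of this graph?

1

A width-1 tree decomposition is:
Bags: B1 = {0, 2}  B2 = {2, 3}  B3 = {1, 2}  B4 = {3, 4}
Tree: B1–B2, B2–B3, B2–B4
Each bag holds 2 vertices, so the decomposition has width 1, which upper-bounds the treewidth. Since G has at least one edge (e.g. 0–2), it is not an edgeless graph, so tw(G) ≥ 1. Hence tw(G) = 1 exactly.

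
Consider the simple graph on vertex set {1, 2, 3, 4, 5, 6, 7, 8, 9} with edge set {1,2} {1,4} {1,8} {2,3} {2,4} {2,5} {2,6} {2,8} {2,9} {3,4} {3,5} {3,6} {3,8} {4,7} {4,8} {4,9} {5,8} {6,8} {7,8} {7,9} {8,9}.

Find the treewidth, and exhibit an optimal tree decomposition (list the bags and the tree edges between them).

Treewidth 3.
One optimal decomposition is:
Bags: B1 = {4, 7, 8, 9}  B2 = {2, 4, 8, 9}  B3 = {2, 3, 4, 8}  B4 = {2, 3, 6, 8}  B5 = {1, 2, 4, 8}  B6 = {2, 3, 5, 8}
Tree: B1–B2, B2–B3, B3–B4, B3–B5, B4–B6

Each bag holds 4 vertices, so the decomposition has width 3, which upper-bounds the treewidth. On the other hand G contains the 4-clique {1, 2, 4, 8}. A clique must lie in a single bag of any decomposition, so no decomposition can have width below 3. Combining the bounds, tw(G) = 3.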